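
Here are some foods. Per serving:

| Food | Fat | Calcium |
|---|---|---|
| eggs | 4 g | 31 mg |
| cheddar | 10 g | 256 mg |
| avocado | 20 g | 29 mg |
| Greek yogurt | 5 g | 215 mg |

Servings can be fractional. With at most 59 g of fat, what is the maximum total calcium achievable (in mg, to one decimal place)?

2537.0 mg

Calcium per g fat: Greek yogurt 43, cheddar 25.6, eggs 7.75, avocado 1.45.
With no serving limits, spend the whole fat allowance on Greek yogurt: 59 g / 5 g × 215 mg = 2537.0 mg.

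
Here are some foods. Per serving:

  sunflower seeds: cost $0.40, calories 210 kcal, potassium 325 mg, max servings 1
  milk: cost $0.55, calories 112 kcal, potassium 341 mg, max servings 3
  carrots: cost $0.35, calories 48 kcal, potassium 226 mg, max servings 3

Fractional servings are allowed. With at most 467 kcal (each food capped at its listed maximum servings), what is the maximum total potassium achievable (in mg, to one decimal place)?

1661.4 mg

Potassium per kcal: carrots 4.708, milk 3.045, sunflower seeds 1.548.
Take 3 servings of carrots: uses 144 kcal, +678.0 mg potassium (running total 678.0 mg).
Take 2.884 servings of milk: uses 323 kcal, +983.4 mg potassium (running total 1661.4 mg).
Filling greedily by potassium-per-kcal is optimal for one linear limit, giving 1661.4 mg.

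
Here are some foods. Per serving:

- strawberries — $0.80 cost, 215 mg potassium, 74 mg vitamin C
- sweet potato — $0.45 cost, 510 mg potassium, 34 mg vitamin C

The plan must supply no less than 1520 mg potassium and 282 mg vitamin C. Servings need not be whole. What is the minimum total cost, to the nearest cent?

Check every corner: each single food scaled to meet both minima, and each pair solved so both constraints bind.
strawberries only: max(1520/215, 282/74) = 7.07 servings → $5.66.
sweet potato only: max(1520/510, 282/34) = 8.294 servings → $3.73.
strawberries + sweet potato with both tight: 3.028 servings and 1.704 servings → $3.19.
Cheapest feasible corner: $3.19.

$3.19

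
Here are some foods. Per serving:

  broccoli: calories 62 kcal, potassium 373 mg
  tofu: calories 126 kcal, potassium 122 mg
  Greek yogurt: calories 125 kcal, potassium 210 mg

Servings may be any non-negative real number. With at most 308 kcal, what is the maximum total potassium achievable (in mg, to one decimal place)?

1853.0 mg

Potassium per kcal: broccoli 6.016, Greek yogurt 1.68, tofu 0.9683.
With no serving limits, spend the whole calories allowance on broccoli: 308 kcal / 62 kcal × 373 mg = 1853.0 mg.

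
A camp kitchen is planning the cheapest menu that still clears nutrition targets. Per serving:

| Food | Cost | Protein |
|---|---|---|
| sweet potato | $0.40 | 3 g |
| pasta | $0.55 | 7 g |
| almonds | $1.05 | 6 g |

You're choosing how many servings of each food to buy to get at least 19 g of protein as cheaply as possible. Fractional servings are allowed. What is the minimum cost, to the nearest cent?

Cost per g of protein: pasta $0.0786, sweet potato $0.1333, almonds $0.1750.
With no serving limits, use only pasta: 19 g / 7 g = 2.714 servings × $0.55 = $1.49.

$1.49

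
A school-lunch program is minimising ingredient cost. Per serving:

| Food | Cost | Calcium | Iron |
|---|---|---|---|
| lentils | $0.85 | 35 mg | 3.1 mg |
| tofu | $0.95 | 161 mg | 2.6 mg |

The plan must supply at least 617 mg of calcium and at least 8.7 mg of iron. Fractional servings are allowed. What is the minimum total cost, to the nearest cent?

$3.64

Minimising a linear cost over {calcium ≥ 617, iron ≥ 8.7, servings ≥ 0} — the optimum is at a vertex, using one or two foods.
lentils only: max(617/35, 8.7/3.1) = 17.63 servings → $14.98.
tofu only: max(617/161, 8.7/2.6) = 3.832 servings → $3.64.
lentils + tofu with both targets exact would need a negative amount; discard.
Cheapest feasible corner: $3.64.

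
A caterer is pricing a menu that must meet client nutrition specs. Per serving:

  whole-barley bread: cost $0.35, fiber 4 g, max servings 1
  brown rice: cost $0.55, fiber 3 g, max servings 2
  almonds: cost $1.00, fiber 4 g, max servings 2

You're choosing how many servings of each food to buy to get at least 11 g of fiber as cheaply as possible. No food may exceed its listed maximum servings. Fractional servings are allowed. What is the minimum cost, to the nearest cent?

Cost per g of fiber: whole-barley bread $0.0875, brown rice $0.1833, almonds $0.2500.
Take 1 serving of whole-barley bread: +4.0 g fiber for $0.35 (total $0.35, still need 7.0 g).
Take 2 servings of brown rice: +6.0 g fiber for $1.10 (total $1.45, still need 1.0 g).
Take 0.25 servings of almonds: +1.0 g fiber for $0.25 (total $1.70, still need 0.0 g).
Filling from the cheapest source first is optimal under one linear minimum: $1.70.

$1.70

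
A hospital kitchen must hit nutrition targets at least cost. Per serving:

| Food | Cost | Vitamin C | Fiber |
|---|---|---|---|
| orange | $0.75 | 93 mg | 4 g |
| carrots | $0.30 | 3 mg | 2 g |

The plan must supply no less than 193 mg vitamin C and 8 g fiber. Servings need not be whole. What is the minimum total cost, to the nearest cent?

$1.56

For a min-cost LP with two ≥-constraints, a basic feasible solution has at most two positive variables.
orange only: max(193/93, 8/4) = 2.075 servings → $1.56.
carrots only: max(193/3, 8/2) = 64.33 servings → $19.30.
orange + carrots: intersection lies outside the first quadrant.
So the least-cost plan costs $1.56.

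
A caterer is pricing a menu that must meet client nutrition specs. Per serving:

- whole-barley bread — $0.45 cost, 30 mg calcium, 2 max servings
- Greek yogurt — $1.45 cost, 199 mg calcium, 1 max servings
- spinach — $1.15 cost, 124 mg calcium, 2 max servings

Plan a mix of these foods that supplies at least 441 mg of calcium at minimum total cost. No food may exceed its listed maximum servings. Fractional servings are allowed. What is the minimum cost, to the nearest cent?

Cost per mg of calcium: Greek yogurt $0.0073, spinach $0.0093, whole-barley bread $0.0150.
Take 1 serving of Greek yogurt: +199.0 mg calcium for $1.45 (total $1.45, still need 242.0 mg).
Take 1.952 servings of spinach: +242.0 mg calcium for $2.24 (total $3.69, still need 0.0 mg).
Greedy by cheapest-per-mg is optimal for a single linear constraint, so the minimum cost is $3.69.

$3.69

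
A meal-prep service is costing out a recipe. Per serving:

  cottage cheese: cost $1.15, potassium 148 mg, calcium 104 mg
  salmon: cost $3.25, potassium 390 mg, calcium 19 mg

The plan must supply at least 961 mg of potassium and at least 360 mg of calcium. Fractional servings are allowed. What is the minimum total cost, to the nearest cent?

$7.47

cottage cheese only: max(961/148, 360/104) = 6.493 servings → $7.47.
salmon only: max(961/390, 360/19) = 18.95 servings → $61.58.
cottage cheese + salmon with both tight: 3.236 servings and 1.236 servings → $7.74.
So the least-cost plan costs $7.47.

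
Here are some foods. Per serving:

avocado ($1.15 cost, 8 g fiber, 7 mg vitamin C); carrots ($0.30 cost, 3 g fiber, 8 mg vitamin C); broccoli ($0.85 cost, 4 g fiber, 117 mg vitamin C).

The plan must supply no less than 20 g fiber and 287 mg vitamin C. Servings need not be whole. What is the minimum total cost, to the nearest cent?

A basic optimal solution has at most two foods positive. Try each food alone and each pair with both targets met exactly.
avocado only: max(20/8, 287/7) = 41 servings → $47.15.
carrots only: max(20/3, 287/8) = 35.88 servings → $10.76.
broccoli only: max(20/4, 287/117) = 5 servings → $4.25.
avocado + carrots: intersection lies outside the first quadrant.
avocado + broccoli with both tight: 1.313 servings and 2.374 servings → $3.53.
carrots + broccoli with both tight: 3.737 servings and 2.197 servings → $2.99.
So the least-cost plan costs $2.99.

$2.99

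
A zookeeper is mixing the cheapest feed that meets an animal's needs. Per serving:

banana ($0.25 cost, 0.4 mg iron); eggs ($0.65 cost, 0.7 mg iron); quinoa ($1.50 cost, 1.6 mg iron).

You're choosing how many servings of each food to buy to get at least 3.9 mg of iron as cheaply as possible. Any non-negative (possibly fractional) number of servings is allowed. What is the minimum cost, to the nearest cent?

$2.44

Cost per mg of iron: banana $0.6250, eggs $0.9286, quinoa $0.9375.
With no serving limits, use only banana: 3.9 mg / 0.4 mg = 9.75 servings × $0.25 = $2.44.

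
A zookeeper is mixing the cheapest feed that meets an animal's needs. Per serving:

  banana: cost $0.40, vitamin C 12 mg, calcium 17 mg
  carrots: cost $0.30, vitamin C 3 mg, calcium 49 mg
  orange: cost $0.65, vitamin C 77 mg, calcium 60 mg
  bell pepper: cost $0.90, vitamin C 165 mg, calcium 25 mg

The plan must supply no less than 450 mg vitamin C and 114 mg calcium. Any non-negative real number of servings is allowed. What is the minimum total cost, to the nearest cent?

A basic optimal solution has at most two foods positive. Try each food alone and each pair with both targets met exactly.
banana only: max(450/12, 114/17) = 37.5 servings → $15.00.
carrots only: max(450/3, 114/49) = 150 servings → $45.00.
orange only: max(450/77, 114/60) = 5.844 servings → $3.80.
bell pepper only: max(450/165, 114/25) = 4.56 servings → $4.10.
banana + carrots: the both-tight solution has a negative serving — not a feasible corner.
banana + orange: intersection lies outside the first quadrant.
banana + bell pepper with both tight: 3.018 servings and 2.508 servings → $3.46.
carrots + orange: the both-tight solution has a negative serving — not a feasible corner.
carrots + bell pepper with both tight: 0.9438 servings and 2.71 servings → $2.72.
orange + bell pepper with both tight: 0.948 servings and 2.285 servings → $2.67.
Cheapest feasible corner: $2.67.

$2.67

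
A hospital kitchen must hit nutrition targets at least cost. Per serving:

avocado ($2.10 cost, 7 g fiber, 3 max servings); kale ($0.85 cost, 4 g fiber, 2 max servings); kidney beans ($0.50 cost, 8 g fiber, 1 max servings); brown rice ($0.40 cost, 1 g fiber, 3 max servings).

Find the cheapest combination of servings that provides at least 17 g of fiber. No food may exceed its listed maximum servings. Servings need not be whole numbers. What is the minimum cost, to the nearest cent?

$2.50

Cost per g of fiber: kidney beans $0.0625, kale $0.2125, avocado $0.3000, brown rice $0.4000.
Take 1 serving of kidney beans: +8.0 g fiber for $0.50 (total $0.50, still need 9.0 g).
Take 2 servings of kale: +8.0 g fiber for $1.70 (total $2.20, still need 1.0 g).
Take 0.1429 servings of avocado: +1.0 g fiber for $0.30 (total $2.50, still need 0.0 g).
Greedy by cheapest-per-g is optimal for a single linear constraint, so the minimum cost is $2.50.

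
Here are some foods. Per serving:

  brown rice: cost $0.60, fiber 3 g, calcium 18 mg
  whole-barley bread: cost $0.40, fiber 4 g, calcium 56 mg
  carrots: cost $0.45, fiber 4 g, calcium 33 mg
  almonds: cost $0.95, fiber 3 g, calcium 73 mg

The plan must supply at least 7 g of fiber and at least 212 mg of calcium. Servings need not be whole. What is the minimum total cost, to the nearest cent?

$1.51

brown rice only: max(7/3, 212/18) = 11.78 servings → $7.07.
whole-barley bread only: max(7/4, 212/56) = 3.786 servings → $1.51.
carrots only: max(7/4, 212/33) = 6.424 servings → $2.89.
almonds only: max(7/3, 212/73) = 2.904 servings → $2.76.
brown rice + whole-barley bread: the both-tight solution has a negative serving — not a feasible corner.
brown rice + carrots: the both-tight solution has a negative serving — not a feasible corner.
brown rice + almonds with both targets exact would need a negative amount; discard.
whole-barley bread + carrots: intersection lies outside the first quadrant.
whole-barley bread + almonds: the both-tight solution has a negative serving — not a feasible corner.
carrots + almonds: the both-tight solution has a negative serving — not a feasible corner.
Cheapest feasible corner: $1.51.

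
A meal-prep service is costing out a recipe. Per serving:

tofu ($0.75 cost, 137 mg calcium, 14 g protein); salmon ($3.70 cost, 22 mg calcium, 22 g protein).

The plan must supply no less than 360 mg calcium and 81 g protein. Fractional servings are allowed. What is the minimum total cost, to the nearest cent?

$4.34

With two linear requirements the optimum uses one or two foods; enumerate the corners.
tofu only: max(360/137, 81/14) = 5.786 servings → $4.34.
salmon only: max(360/22, 81/22) = 16.36 servings → $60.55.
tofu + salmon with both tight: 2.268 servings and 2.238 servings → $9.98.
Cheapest feasible corner: $4.34.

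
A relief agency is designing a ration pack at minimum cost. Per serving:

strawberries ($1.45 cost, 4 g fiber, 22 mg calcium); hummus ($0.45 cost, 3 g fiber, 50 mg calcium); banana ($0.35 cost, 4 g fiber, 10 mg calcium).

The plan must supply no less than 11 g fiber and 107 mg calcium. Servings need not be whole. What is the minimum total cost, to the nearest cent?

$1.31

Compare the cost at each extreme point of the feasible region.
strawberries only: max(11/4, 107/22) = 4.864 servings → $7.05.
hummus only: max(11/3, 107/50) = 3.667 servings → $1.65.
banana only: max(11/4, 107/10) = 10.7 servings → $3.75.
strawberries + hummus with both tight: 1.709 servings and 1.388 servings → $3.10.
strawberries + banana with both targets exact would need a negative amount; discard.
hummus + banana with both tight: 1.871 servings and 1.347 servings → $1.31.
The minimum over all feasible corners is $1.31.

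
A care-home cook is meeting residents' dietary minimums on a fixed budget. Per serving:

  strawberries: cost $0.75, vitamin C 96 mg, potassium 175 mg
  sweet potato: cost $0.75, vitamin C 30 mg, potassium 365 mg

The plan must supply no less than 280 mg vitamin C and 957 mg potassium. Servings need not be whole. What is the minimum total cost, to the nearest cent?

$2.93

Minimising a linear cost over {vitamin C ≥ 280, potassium ≥ 957, servings ≥ 0} — the optimum is at a vertex, using one or two foods.
strawberries only: max(280/96, 957/175) = 5.469 servings → $4.10.
sweet potato only: max(280/30, 957/365) = 9.333 servings → $7.00.
strawberries + sweet potato with both tight: 2.467 servings and 1.439 servings → $2.93.
Cheapest feasible corner: $2.93.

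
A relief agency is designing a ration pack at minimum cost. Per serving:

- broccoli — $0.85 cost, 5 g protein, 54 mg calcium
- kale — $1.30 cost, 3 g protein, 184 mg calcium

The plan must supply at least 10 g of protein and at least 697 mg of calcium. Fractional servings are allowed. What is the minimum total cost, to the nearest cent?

$4.92

With two linear requirements the optimum uses one or two foods; enumerate the corners.
broccoli only: max(10/5, 697/54) = 12.91 servings → $10.97.
kale only: max(10/3, 697/184) = 3.788 servings → $4.92.
broccoli + kale with both targets exact would need a negative amount; discard.
Cheapest feasible corner: $4.92.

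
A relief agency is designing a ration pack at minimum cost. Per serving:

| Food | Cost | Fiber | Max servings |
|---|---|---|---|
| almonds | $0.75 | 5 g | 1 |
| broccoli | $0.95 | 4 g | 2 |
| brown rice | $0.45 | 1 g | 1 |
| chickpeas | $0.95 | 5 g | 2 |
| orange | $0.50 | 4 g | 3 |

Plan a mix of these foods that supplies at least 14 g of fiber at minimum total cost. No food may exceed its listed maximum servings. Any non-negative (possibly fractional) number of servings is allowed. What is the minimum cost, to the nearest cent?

$1.80

Cost per g of fiber: orange $0.1250, almonds $0.1500, chickpeas $0.1900, broccoli $0.2375, brown rice $0.4500.
Take 3 servings of orange: +12.0 g fiber for $1.50 (total $1.50, still need 2.0 g).
Take 0.4 servings of almonds: +2.0 g fiber for $0.30 (total $1.80, still need 0.0 g).
Filling from the cheapest source first is optimal under one linear minimum: $1.80.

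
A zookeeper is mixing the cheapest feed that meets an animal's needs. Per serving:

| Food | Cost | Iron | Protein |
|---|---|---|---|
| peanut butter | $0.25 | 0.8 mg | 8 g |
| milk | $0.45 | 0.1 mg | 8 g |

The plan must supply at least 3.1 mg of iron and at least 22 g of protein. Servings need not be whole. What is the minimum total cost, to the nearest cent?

Minimising a linear cost over {iron ≥ 3.1, protein ≥ 22, servings ≥ 0} — the optimum is at a vertex, using one or two foods.
peanut butter only: max(3.1/0.8, 22/8) = 3.875 servings → $0.97.
milk only: max(3.1/0.1, 22/8) = 31 servings → $13.95.
peanut butter + milk: intersection lies outside the first quadrant.
So the least-cost plan costs $0.97.

$0.97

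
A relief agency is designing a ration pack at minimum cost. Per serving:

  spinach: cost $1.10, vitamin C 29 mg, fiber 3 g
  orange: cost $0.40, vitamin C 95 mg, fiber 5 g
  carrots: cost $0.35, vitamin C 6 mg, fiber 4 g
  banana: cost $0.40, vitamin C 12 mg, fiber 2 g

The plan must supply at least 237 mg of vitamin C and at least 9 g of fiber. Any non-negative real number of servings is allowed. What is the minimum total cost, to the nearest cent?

At the optimum either one food covers both requirements or two foods hit both targets exactly; no other combination can be cheaper.
spinach only: max(237/29, 9/3) = 8.172 servings → $8.99.
orange only: max(237/95, 9/5) = 2.495 servings → $1.00.
carrots only: max(237/6, 9/4) = 39.5 servings → $13.82.
banana only: max(237/12, 9/2) = 19.75 servings → $7.90.
spinach + orange: intersection lies outside the first quadrant.
spinach + carrots: intersection lies outside the first quadrant.
spinach + banana: intersection lies outside the first quadrant.
orange + carrots: intersection lies outside the first quadrant.
orange + banana with both targets exact would need a negative amount; discard.
carrots + banana: intersection lies outside the first quadrant.
The minimum over all feasible corners is $1.00.

$1.00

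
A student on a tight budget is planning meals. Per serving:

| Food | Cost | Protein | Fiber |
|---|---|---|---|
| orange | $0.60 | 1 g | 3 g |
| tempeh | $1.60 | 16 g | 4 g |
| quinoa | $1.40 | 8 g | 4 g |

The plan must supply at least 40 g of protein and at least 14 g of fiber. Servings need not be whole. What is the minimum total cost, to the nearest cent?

orange only: max(40/1, 14/3) = 40 servings → $24.00.
tempeh only: max(40/16, 14/4) = 3.5 servings → $5.60.
quinoa only: max(40/8, 14/4) = 5 servings → $7.00.
orange + tempeh with both tight: 1.455 servings and 2.409 servings → $4.73.
orange + quinoa: intersection lies outside the first quadrant.
tempeh + quinoa with both tight: 1.5 servings and 2 servings → $5.20.
Cheapest feasible corner: $4.73.

$4.73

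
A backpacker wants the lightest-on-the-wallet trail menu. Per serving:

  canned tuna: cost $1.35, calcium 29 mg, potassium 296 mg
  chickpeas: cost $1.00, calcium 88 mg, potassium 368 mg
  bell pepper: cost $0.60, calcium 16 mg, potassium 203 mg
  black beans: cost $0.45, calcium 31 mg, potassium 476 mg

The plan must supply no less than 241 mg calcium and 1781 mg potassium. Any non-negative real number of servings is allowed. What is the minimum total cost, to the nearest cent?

$2.96

A basic optimal solution has at most two foods positive. Try each food alone and each pair with both targets met exactly.
canned tuna only: max(241/29, 1781/296) = 8.31 servings → $11.22.
chickpeas only: max(241/88, 1781/368) = 4.84 servings → $4.84.
bell pepper only: max(241/16, 1781/203) = 15.06 servings → $9.04.
black beans only: max(241/31, 1781/476) = 7.774 servings → $3.50.
canned tuna + chickpeas with both tight: 4.425 servings and 1.28 servings → $7.25.
canned tuna + bell pepper with both targets exact would need a negative amount; discard.
canned tuna + black beans with both targets exact would need a negative amount; discard.
chickpeas + bell pepper with both tight: 1.706 servings and 5.681 servings → $5.11.
chickpeas + black beans with both tight: 1.952 servings and 2.232 servings → $2.96.
bell pepper + black beans: intersection lies outside the first quadrant.
Cheapest feasible corner: $2.96.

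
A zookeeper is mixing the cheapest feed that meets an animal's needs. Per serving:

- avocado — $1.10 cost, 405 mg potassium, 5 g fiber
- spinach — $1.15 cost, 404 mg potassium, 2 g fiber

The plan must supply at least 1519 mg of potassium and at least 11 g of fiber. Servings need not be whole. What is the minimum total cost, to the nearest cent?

Check every corner: each single food scaled to meet both minima, and each pair solved so both constraints bind.
avocado only: max(1519/405, 11/5) = 3.751 servings → $4.13.
spinach only: max(1519/404, 11/2) = 5.5 servings → $6.33.
avocado + spinach with both tight: 1.162 servings and 2.595 servings → $4.26.
The minimum over all feasible corners is $4.13.

$4.13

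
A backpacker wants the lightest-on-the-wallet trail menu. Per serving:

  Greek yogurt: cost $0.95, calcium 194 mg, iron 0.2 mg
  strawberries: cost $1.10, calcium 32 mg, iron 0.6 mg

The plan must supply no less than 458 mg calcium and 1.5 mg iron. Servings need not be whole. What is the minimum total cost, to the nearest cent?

$3.95

Minimising a linear cost over {calcium ≥ 458, iron ≥ 1.5, servings ≥ 0} — the optimum is at a vertex, using one or two foods.
Greek yogurt only: max(458/194, 1.5/0.2) = 7.5 servings → $7.12.
strawberries only: max(458/32, 1.5/0.6) = 14.31 servings → $15.74.
Greek yogurt + strawberries with both tight: 2.062 servings and 1.813 servings → $3.95.
So the least-cost plan costs $3.95.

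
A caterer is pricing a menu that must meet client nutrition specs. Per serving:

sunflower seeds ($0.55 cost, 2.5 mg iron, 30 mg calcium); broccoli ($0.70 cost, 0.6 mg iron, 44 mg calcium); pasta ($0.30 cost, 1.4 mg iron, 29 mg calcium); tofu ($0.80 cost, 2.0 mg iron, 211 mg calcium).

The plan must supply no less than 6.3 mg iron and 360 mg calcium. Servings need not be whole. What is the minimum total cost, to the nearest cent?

The cheapest plan sits at a corner of the feasible region — with two constraints it uses at most two foods.
sunflower seeds only: max(6.3/2.5, 360/30) = 12 servings → $6.60.
broccoli only: max(6.3/0.6, 360/44) = 10.5 servings → $7.35.
pasta only: max(6.3/1.4, 360/29) = 12.41 servings → $3.72.
tofu only: max(6.3/2.0, 360/211) = 3.15 servings → $2.52.
sunflower seeds + broccoli with both tight: 0.6652 servings and 7.728 servings → $5.78.
sunflower seeds + pasta: intersection lies outside the first quadrant.
sunflower seeds + tofu with both tight: 1.303 servings and 1.521 servings → $1.93.
broccoli + pasta with both tight: 7.269 servings and 1.385 servings → $5.50.
broccoli + tofu with both targets exact would need a negative amount; discard.
pasta + tofu with both tight: 2.567 servings and 1.353 servings → $1.85.
So the least-cost plan costs $1.85.

$1.85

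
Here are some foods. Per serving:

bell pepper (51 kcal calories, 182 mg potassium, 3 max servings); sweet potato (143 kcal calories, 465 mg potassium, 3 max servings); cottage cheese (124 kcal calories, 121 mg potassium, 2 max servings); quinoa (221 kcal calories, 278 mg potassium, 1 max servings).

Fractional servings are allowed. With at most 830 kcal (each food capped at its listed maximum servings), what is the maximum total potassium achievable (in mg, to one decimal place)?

Potassium per kcal: bell pepper 3.569, sweet potato 3.252, quinoa 1.258, cottage cheese 0.9758.
Take 3 servings of bell pepper: uses 153 kcal, +546.0 mg potassium (running total 546.0 mg).
Take 3 servings of sweet potato: uses 429 kcal, +1395.0 mg potassium (running total 1941.0 mg).
Take 1 serving of quinoa: uses 221 kcal, +278.0 mg potassium (running total 2219.0 mg).
Take 0.2177 servings of cottage cheese: uses 27 kcal, +26.3 mg potassium (running total 2245.3 mg).
Greedy by best ratio exhausts the calories allowance optimally: 2245.3 mg.

2245.3 mg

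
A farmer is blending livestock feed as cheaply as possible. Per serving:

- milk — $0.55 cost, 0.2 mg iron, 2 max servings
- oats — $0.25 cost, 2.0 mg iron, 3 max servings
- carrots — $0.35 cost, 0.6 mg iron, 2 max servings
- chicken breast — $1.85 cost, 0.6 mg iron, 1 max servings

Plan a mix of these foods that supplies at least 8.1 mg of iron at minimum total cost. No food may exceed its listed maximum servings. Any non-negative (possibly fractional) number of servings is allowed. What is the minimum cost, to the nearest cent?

$4.09

Cost per mg of iron: oats $0.1250, carrots $0.5833, milk $2.7500, chicken breast $3.0833.
Take 3 servings of oats: +6.0 mg iron for $0.75 (total $0.75, still need 2.1 mg).
Take 2 servings of carrots: +1.2 mg iron for $0.70 (total $1.45, still need 0.9 mg).
Take 2 servings of milk: +0.4 mg iron for $1.10 (total $2.55, still need 0.5 mg).
Take 0.8333 servings of chicken breast: +0.5 mg iron for $1.54 (total $4.09, still need 0.0 mg).
Filling from the cheapest source first is optimal under one linear minimum: $4.09.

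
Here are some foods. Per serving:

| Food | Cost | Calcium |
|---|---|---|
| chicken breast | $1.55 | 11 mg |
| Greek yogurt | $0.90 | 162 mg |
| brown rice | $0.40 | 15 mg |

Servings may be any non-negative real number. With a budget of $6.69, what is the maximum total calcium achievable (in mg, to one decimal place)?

1204.2 mg

Calcium per dollar: Greek yogurt 180, brown rice 37.5, chicken breast 7.097.
With no serving limits, spend the whole cost allowance on Greek yogurt: $6.69 / $0.90 × 162 mg = 1204.2 mg.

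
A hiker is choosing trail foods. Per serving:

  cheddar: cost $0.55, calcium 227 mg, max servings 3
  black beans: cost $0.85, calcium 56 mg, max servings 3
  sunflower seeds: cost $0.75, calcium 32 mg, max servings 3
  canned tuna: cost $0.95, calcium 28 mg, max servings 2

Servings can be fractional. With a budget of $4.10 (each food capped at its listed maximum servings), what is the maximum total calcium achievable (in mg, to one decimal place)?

Calcium per dollar: cheddar 412.7, black beans 65.88, sunflower seeds 42.67, canned tuna 29.47.
Take 3 servings of cheddar: spends $1.65, +681.0 mg calcium (running total 681.0 mg).
Take 2.882 servings of black beans: spends $2.45, +161.4 mg calcium (running total 842.4 mg).
Filling greedily by calcium-per-dollar is optimal for one linear limit, giving 842.4 mg.

842.4 mg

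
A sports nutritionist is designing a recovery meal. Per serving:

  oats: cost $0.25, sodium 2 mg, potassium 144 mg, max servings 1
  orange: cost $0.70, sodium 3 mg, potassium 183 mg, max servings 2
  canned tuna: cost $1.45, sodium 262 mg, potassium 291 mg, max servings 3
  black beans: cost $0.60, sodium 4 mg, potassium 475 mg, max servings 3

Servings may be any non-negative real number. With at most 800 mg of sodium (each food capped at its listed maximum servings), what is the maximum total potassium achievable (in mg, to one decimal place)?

2801.3 mg

Potassium per mg sodium: black beans 118.8, oats 72, orange 61, canned tuna 1.111.
Take 3 servings of black beans: uses 12 mg sodium, +1425.0 mg potassium (running total 1425.0 mg).
Take 1 serving of oats: uses 2 mg sodium, +144.0 mg potassium (running total 1569.0 mg).
Take 2 servings of orange: uses 6 mg sodium, +366.0 mg potassium (running total 1935.0 mg).
Take 2.977 servings of canned tuna: uses 780 mg sodium, +866.3 mg potassium (running total 2801.3 mg).
Greedy by best ratio exhausts the sodium allowance optimally: 2801.3 mg.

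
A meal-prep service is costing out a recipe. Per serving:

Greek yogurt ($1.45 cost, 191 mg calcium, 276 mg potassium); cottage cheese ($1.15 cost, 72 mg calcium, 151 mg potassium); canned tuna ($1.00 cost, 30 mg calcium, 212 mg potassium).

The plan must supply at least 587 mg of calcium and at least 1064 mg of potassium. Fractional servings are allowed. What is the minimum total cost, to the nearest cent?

Greek yogurt only: max(587/191, 1064/276) = 3.855 servings → $5.59.
cottage cheese only: max(587/72, 1064/151) = 8.153 servings → $9.38.
canned tuna only: max(587/30, 1064/212) = 19.57 servings → $19.57.
Greek yogurt + cottage cheese with both tight: 1.341 servings and 4.595 servings → $7.23.
Greek yogurt + canned tuna with both tight: 2.872 servings and 1.279 servings → $5.44.
cottage cheese + canned tuna: intersection lies outside the first quadrant.
Cheapest feasible corner: $5.44.

$5.44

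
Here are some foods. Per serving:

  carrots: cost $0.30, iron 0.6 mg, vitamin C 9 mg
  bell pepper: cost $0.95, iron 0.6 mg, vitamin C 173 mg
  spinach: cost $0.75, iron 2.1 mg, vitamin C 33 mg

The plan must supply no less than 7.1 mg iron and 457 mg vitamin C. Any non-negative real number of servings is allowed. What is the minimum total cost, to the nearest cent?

$4.09

carrots only: max(7.1/0.6, 457/9) = 50.78 servings → $15.23.
bell pepper only: max(7.1/0.6, 457/173) = 11.83 servings → $11.24.
spinach only: max(7.1/2.1, 457/33) = 13.85 servings → $10.39.
carrots + bell pepper with both tight: 9.696 servings and 2.137 servings → $4.94.
carrots + spinach with both targets exact would need a negative amount; discard.
bell pepper + spinach with both tight: 2.112 servings and 2.778 servings → $4.09.
So the least-cost plan costs $4.09.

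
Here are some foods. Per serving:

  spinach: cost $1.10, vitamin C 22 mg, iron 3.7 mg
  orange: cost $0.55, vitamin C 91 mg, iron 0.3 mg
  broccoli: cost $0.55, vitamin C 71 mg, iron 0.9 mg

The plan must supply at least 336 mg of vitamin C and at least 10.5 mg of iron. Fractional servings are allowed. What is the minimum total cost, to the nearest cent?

$4.30

Compare the cost at each extreme point of the feasible region.
spinach only: max(336/22, 10.5/3.7) = 15.27 servings → $16.80.
orange only: max(336/91, 10.5/0.3) = 35 servings → $19.25.
broccoli only: max(336/71, 10.5/0.9) = 11.67 servings → $6.42.
spinach + orange with both tight: 2.589 servings and 3.066 servings → $4.53.
spinach + broccoli with both tight: 1.824 servings and 4.167 servings → $4.30.
orange + broccoli: the both-tight solution has a negative serving — not a feasible corner.
Cheapest feasible corner: $4.30.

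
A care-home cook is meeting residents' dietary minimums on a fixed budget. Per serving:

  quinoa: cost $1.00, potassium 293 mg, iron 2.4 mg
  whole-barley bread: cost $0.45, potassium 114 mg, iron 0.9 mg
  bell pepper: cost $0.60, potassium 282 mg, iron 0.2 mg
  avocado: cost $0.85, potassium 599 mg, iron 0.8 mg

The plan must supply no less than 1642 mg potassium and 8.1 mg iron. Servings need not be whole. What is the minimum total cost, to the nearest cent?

An LP optimum is at a vertex; with two nutrient constraints at most two foods are used. Check each candidate.
quinoa only: max(1642/293, 8.1/2.4) = 5.604 servings → $5.60.
whole-barley bread only: max(1642/114, 8.1/0.9) = 14.4 servings → $6.48.
bell pepper only: max(1642/282, 8.1/0.2) = 40.5 servings → $24.30.
avocado only: max(1642/599, 8.1/0.8) = 10.12 servings → $8.61.
quinoa + whole-barley bread: the both-tight solution has a negative serving — not a feasible corner.
quinoa + bell pepper with both tight: 3.164 servings and 2.536 servings → $4.69.
quinoa + avocado with both tight: 2.941 servings and 1.303 servings → $4.05.
whole-barley bread + bell pepper with both tight: 8.467 servings and 2.4 servings → $5.25.
whole-barley bread + avocado with both tight: 7.9 servings and 1.238 servings → $4.61.
bell pepper + avocado: the both-tight solution has a negative serving — not a feasible corner.
Cheapest feasible corner: $4.05.

$4.05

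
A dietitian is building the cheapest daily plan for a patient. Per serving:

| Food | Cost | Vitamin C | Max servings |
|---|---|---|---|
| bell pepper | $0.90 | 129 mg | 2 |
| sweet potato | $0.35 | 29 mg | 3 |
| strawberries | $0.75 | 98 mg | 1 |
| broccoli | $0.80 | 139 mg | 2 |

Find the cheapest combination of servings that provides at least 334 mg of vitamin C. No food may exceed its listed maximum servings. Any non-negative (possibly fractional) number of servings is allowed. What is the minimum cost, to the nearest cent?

$1.99

Cost per mg of vitamin C: broccoli $0.0058, bell pepper $0.0070, strawberries $0.0077, sweet potato $0.0121.
Take 2 servings of broccoli: +278.0 mg vitamin C for $1.60 (total $1.60, still need 56.0 mg).
Take 0.4341 servings of bell pepper: +56.0 mg vitamin C for $0.39 (total $1.99, still need 0.0 mg).
Greedy by cheapest-per-mg is optimal for a single linear constraint, so the minimum cost is $1.99.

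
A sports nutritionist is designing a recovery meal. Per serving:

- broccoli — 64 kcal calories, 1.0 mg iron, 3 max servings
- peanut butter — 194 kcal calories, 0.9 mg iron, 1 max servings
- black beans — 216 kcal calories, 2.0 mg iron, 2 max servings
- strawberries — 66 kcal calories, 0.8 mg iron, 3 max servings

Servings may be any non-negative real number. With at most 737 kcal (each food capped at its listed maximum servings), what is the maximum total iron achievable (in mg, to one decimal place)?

Iron per kcal: broccoli 0.01562, strawberries 0.01212, black beans 0.009259, peanut butter 0.004639.
Take 3 servings of broccoli: uses 192 kcal, +3.0 mg iron (running total 3.0 mg).
Take 3 servings of strawberries: uses 198 kcal, +2.4 mg iron (running total 5.4 mg).
Take 1.606 servings of black beans: uses 347 kcal, +3.2 mg iron (running total 8.6 mg).
Greedy by best ratio exhausts the calories allowance optimally: 8.6 mg.

8.6 mg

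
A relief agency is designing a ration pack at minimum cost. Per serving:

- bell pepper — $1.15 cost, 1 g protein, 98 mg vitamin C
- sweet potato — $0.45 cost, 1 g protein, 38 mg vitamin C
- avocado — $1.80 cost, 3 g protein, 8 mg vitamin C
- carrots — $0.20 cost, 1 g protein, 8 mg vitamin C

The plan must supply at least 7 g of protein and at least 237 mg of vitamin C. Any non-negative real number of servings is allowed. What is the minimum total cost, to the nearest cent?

$2.91

bell pepper only: max(7/1, 237/98) = 7 servings → $8.05.
sweet potato only: max(7/1, 237/38) = 7 servings → $3.15.
avocado only: max(7/3, 237/8) = 29.62 servings → $53.33.
carrots only: max(7/1, 237/8) = 29.62 servings → $5.92.
bell pepper + sweet potato with both targets exact would need a negative amount; discard.
bell pepper + avocado with both tight: 2.29 servings and 1.57 servings → $5.46.
bell pepper + carrots with both tight: 2.011 servings and 4.989 servings → $3.31.
sweet potato + avocado with both tight: 6.179 servings and 0.2736 servings → $3.27.
sweet potato + carrots with both tight: 6.033 servings and 0.9667 servings → $2.91.
avocado + carrots with both targets exact would need a negative amount; discard.
So the least-cost plan costs $2.91.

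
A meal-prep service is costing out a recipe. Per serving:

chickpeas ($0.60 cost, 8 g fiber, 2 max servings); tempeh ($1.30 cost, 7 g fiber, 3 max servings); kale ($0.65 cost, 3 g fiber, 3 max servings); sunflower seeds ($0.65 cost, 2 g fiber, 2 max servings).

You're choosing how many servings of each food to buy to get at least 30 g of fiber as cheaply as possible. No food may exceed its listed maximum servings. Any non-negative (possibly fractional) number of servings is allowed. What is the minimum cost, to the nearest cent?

$3.80

Cost per g of fiber: chickpeas $0.0750, tempeh $0.1857, kale $0.2167, sunflower seeds $0.3250.
Take 2 servings of chickpeas: +16.0 g fiber for $1.20 (total $1.20, still need 14.0 g).
Take 2 servings of tempeh: +14.0 g fiber for $2.60 (total $3.80, still need 0.0 g).
Greedy by cheapest-per-g is optimal for a single linear constraint, so the minimum cost is $3.80.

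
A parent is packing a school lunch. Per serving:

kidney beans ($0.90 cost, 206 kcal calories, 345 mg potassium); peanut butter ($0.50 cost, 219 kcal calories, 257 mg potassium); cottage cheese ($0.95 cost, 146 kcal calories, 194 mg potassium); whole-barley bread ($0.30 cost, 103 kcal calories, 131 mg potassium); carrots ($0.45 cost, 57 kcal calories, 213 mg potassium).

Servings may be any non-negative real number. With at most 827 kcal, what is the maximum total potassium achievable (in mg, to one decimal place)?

3090.4 mg

Potassium per kcal: carrots 3.737, kidney beans 1.675, cottage cheese 1.329, whole-barley bread 1.272, peanut butter 1.174.
With no serving limits, spend the whole calories allowance on carrots: 827 kcal / 57 kcal × 213 mg = 3090.4 mg.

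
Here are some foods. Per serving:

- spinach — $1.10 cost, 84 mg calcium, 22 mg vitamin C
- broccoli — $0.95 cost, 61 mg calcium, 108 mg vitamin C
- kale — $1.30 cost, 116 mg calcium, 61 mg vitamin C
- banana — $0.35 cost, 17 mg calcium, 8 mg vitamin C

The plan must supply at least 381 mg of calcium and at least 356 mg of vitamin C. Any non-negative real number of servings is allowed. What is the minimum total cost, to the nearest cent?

$4.82

A basic optimal solution has at most two foods positive. Try each food alone and each pair with both targets met exactly.
spinach only: max(381/84, 356/22) = 16.18 servings → $17.80.
broccoli only: max(381/61, 356/108) = 6.246 servings → $5.93.
kale only: max(381/116, 356/61) = 5.836 servings → $7.59.
banana only: max(381/17, 356/8) = 44.5 servings → $15.57.
spinach + broccoli with both tight: 2.514 servings and 2.784 servings → $5.41.
spinach + kale: intersection lies outside the first quadrant.
spinach + banana: the both-tight solution has a negative serving — not a feasible corner.
broccoli + kale with both tight: 2.05 servings and 2.206 servings → $4.82.
broccoli + banana with both tight: 2.228 servings and 14.42 servings → $7.16.
kale + banana with both targets exact would need a negative amount; discard.
The minimum over all feasible corners is $4.82.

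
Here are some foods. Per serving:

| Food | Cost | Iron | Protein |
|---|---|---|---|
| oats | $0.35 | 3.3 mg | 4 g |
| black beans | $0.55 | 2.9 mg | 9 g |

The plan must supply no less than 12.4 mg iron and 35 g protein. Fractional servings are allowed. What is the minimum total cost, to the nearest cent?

$2.20

With two linear requirements the optimum uses one or two foods; enumerate the corners.
oats only: max(12.4/3.3, 35/4) = 8.75 servings → $3.06.
black beans only: max(12.4/2.9, 35/9) = 4.276 servings → $2.35.
oats + black beans with both tight: 0.558 servings and 3.641 servings → $2.20.
The minimum over all feasible corners is $2.20.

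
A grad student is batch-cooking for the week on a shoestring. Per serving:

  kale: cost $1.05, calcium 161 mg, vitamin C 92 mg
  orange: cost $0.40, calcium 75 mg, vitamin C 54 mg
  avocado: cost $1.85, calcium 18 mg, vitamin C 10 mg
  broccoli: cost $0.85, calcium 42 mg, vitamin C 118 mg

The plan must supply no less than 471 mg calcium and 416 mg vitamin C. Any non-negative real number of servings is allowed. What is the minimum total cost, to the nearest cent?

For a min-cost LP with two ≥-constraints, a basic feasible solution has at most two positive variables.
kale only: max(471/161, 416/92) = 4.522 servings → $4.75.
orange only: max(471/75, 416/54) = 7.704 servings → $3.08.
avocado only: max(471/18, 416/10) = 41.6 servings → $76.96.
broccoli only: max(471/42, 416/118) = 11.21 servings → $9.53.
kale + orange: the both-tight solution has a negative serving — not a feasible corner.
kale + avocado with both targets exact would need a negative amount; discard.
kale + broccoli with both tight: 2.518 servings and 1.562 servings → $3.97.
orange + avocado with both targets exact would need a negative amount; discard.
orange + broccoli with both tight: 5.789 servings and 0.876 servings → $3.06.
avocado + broccoli with both tight: 22.36 servings and 1.63 servings → $42.76.
Cheapest feasible corner: $3.06.

$3.06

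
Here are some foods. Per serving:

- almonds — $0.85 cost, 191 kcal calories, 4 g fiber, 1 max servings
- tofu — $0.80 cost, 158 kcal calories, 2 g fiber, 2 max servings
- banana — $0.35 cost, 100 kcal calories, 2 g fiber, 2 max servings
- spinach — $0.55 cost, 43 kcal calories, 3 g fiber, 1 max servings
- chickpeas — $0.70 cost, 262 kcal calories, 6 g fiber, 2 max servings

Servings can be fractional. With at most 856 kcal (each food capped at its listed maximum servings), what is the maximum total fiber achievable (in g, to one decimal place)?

Fiber per kcal: spinach 0.06977, chickpeas 0.0229, almonds 0.02094, banana 0.02, tofu 0.01266.
Take 1 serving of spinach: uses 43 kcal, +3.0 g fiber (running total 3.0 g).
Take 2 servings of chickpeas: uses 524 kcal, +12.0 g fiber (running total 15.0 g).
Take 1 serving of almonds: uses 191 kcal, +4.0 g fiber (running total 19.0 g).
Take 0.98 servings of banana: uses 98 kcal, +2.0 g fiber (running total 21.0 g).
Filling greedily by fiber-per-kcal is optimal for one linear limit, giving 21.0 g.

21.0 g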